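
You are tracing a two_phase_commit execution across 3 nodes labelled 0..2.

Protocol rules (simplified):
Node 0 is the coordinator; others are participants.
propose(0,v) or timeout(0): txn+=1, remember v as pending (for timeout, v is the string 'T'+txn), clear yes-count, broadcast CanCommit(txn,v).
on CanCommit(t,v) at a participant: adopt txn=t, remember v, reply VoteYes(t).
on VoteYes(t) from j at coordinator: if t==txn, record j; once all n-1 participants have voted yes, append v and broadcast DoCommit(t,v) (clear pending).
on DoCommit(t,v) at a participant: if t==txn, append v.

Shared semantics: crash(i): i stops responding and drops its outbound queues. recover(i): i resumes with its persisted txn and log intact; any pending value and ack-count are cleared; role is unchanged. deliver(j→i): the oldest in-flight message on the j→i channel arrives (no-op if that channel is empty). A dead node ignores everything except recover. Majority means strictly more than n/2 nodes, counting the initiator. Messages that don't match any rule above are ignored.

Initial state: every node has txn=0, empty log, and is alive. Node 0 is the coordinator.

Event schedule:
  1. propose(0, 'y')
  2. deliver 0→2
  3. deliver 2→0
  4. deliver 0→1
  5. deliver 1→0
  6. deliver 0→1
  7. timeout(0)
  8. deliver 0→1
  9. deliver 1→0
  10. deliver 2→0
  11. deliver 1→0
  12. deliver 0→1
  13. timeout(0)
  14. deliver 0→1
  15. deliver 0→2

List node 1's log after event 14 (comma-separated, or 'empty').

y

after 1 — propose(0,'y'): n0:coor/t1/[-]
after 2 — deliver 0→2: n2:part/t1/[-]
after 3 — deliver 2→0: ·
after 4 — deliver 0→1: n1:part/t1/[-]
after 5 — deliver 1→0: n0:coor/t1/[y]
after 6 — deliver 0→1: n1:part/t1/[y]
after 7 — timeout(0): n0:coor/t2/[y]
after 8 — deliver 0→1: n1:part/t2/[y]
after 9 — deliver 1→0: ·
after 10 — deliver 2→0: ·
after 11 — deliver 1→0: ·
after 12 — deliver 0→1: ·
after 13 — timeout(0): n0:coor/t3/[y]
after 14 — deliver 0→1: n1:part/t3/[y]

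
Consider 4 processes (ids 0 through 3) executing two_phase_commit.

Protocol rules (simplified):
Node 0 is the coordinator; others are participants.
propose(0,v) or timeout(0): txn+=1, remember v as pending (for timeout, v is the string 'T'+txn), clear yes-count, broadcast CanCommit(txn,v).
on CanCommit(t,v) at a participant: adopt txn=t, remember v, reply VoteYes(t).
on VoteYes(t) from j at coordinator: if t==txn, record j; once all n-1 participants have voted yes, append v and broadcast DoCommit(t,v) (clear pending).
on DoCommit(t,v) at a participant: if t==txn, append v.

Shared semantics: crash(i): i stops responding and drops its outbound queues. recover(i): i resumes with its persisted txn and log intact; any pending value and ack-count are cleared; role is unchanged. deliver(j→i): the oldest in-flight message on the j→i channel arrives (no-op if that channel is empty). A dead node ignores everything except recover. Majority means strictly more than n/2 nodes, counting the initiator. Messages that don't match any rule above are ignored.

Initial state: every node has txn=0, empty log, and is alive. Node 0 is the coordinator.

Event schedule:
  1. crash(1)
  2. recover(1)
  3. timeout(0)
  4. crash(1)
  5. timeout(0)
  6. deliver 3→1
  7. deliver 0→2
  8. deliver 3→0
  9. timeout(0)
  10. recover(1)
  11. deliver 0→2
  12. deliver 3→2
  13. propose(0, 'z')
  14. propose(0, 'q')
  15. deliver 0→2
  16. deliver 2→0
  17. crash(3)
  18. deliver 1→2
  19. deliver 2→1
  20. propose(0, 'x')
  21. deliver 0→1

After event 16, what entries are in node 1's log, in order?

empty

after 1 — crash(1): n1:✗part/t0/[-]
after 2 — recover(1): n1:part/t0/[-]
after 3 — timeout(0): n0:coor/t1/[-]
after 4 — crash(1): n1:✗part/t0/[-]
after 5 — timeout(0): n0:coor/t2/[-]
after 6 — deliver 3→1: ·
after 7 — deliver 0→2: n2:part/t1/[-]
after 8 — deliver 3→0: ·
after 9 — timeout(0): n0:coor/t3/[-]
after 10 — recover(1): n1:part/t0/[-]
after 11 — deliver 0→2: n2:part/t2/[-]
after 12 — deliver 3→2: ·
after 13 — propose(0,'z'): n0:coor/t4/[-]
after 14 — propose(0,'q'): n0:coor/t5/[-]
after 15 — deliver 0→2: n2:part/t3/[-]
after 16 — deliver 2→0: ·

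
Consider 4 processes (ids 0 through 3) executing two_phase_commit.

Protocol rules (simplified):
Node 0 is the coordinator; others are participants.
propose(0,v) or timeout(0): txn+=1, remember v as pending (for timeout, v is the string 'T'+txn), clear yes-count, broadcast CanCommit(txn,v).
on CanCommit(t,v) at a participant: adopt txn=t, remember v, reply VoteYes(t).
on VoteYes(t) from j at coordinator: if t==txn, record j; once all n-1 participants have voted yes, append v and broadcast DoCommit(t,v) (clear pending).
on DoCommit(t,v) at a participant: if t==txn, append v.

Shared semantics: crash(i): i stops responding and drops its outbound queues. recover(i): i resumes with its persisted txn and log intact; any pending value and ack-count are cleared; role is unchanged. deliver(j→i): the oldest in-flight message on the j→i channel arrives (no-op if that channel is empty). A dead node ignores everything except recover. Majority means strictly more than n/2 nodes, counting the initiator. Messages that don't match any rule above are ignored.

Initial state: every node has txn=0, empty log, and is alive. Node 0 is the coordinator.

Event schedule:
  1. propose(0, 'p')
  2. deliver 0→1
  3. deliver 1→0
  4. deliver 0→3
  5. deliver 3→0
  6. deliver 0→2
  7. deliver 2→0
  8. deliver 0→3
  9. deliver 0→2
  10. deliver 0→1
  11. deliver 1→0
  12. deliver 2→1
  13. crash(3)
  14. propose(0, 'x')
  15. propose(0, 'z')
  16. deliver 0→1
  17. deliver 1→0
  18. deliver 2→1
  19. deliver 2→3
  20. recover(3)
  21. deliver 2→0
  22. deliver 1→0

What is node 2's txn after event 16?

e1 propose(0,'p'): 0[coor,t=1,-]
e2 deliver 0→1: 1[part,t=1,-]
e3 deliver 1→0: ·
e4 deliver 0→3: 3[part,t=1,-]
e5 deliver 3→0: ·
e6 deliver 0→2: 2[part,t=1,-]
e7 deliver 2→0: 0[coor,t=1,p]
e8 deliver 0→3: 3[part,t=1,p]
e9 deliver 0→2: 2[part,t=1,p]
e10 deliver 0→1: 1[part,t=1,p]
e11 deliver 1→0: ·
e12 deliver 2→1: ·
e13 crash(3): 3[✗part,t=1,p]
e14 propose(0,'x'): 0[coor,t=2,p]
e15 propose(0,'z'): 0[coor,t=3,p]
e16 deliver 0→1: 1[part,t=2,p]

1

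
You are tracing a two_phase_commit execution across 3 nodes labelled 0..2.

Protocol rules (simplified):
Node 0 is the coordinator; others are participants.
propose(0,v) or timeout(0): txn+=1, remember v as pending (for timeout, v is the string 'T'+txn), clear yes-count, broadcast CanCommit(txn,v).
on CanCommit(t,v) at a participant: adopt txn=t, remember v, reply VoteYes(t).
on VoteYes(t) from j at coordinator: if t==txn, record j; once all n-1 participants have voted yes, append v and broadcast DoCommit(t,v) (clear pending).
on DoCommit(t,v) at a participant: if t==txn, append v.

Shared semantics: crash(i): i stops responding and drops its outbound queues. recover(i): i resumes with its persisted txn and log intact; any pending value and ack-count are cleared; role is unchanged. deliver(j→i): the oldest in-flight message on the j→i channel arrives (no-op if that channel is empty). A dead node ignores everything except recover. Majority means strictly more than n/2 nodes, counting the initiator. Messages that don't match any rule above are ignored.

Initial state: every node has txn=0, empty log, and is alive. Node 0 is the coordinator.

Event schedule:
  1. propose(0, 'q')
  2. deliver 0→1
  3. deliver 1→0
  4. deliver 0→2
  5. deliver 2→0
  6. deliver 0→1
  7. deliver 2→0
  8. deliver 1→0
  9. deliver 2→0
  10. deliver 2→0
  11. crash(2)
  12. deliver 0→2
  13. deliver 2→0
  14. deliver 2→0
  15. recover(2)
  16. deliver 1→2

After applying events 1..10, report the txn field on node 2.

[1] propose(0,'q') → N0(coor t1 [-])
[2] deliver 0→1 → N1(part t1 [-])
[3] deliver 1→0 → ∅
[4] deliver 0→2 → N2(part t1 [-])
[5] deliver 2→0 → N0(coor t1 [q])
[6] deliver 0→1 → N1(part t1 [q])
[7] deliver 2→0 → ∅
[8] deliver 1→0 → ∅
[9] deliver 2→0 → ∅
[10] deliver 2→0 → ∅

1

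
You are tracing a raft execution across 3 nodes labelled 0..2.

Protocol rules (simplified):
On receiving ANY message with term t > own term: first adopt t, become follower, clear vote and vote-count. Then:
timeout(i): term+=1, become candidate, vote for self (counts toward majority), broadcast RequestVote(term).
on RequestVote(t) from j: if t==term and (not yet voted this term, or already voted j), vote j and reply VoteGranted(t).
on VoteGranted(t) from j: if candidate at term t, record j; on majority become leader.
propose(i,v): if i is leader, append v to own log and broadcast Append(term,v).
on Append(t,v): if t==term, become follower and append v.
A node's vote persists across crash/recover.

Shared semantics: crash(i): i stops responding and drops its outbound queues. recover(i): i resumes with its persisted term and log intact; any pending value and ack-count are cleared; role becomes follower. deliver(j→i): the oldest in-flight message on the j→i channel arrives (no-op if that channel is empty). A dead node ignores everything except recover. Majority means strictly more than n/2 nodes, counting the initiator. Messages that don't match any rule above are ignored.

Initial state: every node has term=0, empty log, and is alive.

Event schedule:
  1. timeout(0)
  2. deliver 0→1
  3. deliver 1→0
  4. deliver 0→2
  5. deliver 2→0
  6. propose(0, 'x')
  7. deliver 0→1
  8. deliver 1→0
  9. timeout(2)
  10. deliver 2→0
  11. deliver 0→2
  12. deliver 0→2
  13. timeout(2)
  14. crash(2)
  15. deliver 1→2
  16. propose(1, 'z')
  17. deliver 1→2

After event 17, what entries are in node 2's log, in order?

step 1 timeout(0): 0={cand,t=1,log=-}
step 2 deliver 0→1: 1={foll,t=1,log=-}
step 3 deliver 1→0: 0={lead,t=1,log=-}
step 4 deliver 0→2: 2={foll,t=1,log=-}
step 5 deliver 2→0: —
step 6 propose(0,'x'): 0={lead,t=1,log=x}
step 7 deliver 0→1: 1={foll,t=1,log=x}
step 8 deliver 1→0: —
step 9 timeout(2): 2={cand,t=2,log=-}
step 10 deliver 2→0: 0={foll,t=2,log=x}
step 11 deliver 0→2: —
step 12 deliver 0→2: 2={lead,t=2,log=-}
step 13 timeout(2): 2={cand,t=3,log=-}
step 14 crash(2): 2={✗cand,t=3,log=-}
step 15 deliver 1→2: —
step 16 propose(1,'z'): —
step 17 deliver 1→2: —

empty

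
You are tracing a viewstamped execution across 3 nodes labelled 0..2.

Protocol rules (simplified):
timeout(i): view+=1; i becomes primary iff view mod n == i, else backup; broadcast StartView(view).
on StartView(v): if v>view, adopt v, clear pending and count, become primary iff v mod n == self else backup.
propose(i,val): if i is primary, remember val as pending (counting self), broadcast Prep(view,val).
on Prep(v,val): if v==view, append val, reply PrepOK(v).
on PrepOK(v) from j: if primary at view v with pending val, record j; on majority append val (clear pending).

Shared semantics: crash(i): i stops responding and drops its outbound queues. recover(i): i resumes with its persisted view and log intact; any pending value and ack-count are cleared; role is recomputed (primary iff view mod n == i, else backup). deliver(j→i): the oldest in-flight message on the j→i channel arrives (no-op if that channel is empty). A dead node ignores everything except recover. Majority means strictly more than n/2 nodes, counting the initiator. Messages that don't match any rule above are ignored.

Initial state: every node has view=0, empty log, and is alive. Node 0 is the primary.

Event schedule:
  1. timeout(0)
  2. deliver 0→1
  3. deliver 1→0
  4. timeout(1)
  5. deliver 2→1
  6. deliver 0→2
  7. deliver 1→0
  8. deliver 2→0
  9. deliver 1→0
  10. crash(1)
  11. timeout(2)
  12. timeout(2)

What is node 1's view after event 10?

2

step 1 timeout(0): 0={back,v=1,log=-}
step 2 deliver 0→1: 1={prim,v=1,log=-}
step 3 deliver 1→0: —
step 4 timeout(1): 1={back,v=2,log=-}
step 5 deliver 2→1: —
step 6 deliver 0→2: 2={back,v=1,log=-}
step 7 deliver 1→0: 0={back,v=2,log=-}
step 8 deliver 2→0: —
step 9 deliver 1→0: —
step 10 crash(1): 1={✗back,v=2,log=-}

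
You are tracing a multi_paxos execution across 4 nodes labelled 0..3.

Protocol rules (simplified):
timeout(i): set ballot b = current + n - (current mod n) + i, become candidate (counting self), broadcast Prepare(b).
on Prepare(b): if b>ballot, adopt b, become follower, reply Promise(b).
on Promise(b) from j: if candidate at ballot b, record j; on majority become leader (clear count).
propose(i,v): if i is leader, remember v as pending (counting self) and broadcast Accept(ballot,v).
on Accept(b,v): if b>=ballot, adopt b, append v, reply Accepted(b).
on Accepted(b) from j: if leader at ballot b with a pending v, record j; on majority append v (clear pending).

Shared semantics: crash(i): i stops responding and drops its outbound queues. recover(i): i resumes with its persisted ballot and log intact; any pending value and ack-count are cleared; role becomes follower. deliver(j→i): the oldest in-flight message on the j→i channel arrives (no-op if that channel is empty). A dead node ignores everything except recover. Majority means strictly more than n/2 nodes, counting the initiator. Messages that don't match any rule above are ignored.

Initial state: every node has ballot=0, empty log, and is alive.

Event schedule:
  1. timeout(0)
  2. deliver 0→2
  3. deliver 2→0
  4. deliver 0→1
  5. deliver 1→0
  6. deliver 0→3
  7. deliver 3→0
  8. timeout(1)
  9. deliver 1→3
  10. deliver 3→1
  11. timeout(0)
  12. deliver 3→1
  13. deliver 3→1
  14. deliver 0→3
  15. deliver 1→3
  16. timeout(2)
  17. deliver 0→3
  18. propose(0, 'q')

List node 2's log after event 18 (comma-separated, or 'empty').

1. timeout(0):  <0:cand b4 ->
2. deliver 0→2:  <2:foll b4 ->
3. deliver 2→0:  nop
4. deliver 0→1:  <1:foll b4 ->
5. deliver 1→0:  <0:lead b4 ->
6. deliver 0→3:  <3:foll b4 ->
7. deliver 3→0:  nop
8. timeout(1):  <1:cand b9 ->
9. deliver 1→3:  <3:foll b9 ->
10. deliver 3→1:  nop
11. timeout(0):  <0:cand b8 ->
12. deliver 3→1:  nop
13. deliver 3→1:  nop
14. deliver 0→3:  nop
15. deliver 1→3:  nop
16. timeout(2):  <2:cand b10 ->
17. deliver 0→3:  nop
18. propose(0,'q'):  nop

empty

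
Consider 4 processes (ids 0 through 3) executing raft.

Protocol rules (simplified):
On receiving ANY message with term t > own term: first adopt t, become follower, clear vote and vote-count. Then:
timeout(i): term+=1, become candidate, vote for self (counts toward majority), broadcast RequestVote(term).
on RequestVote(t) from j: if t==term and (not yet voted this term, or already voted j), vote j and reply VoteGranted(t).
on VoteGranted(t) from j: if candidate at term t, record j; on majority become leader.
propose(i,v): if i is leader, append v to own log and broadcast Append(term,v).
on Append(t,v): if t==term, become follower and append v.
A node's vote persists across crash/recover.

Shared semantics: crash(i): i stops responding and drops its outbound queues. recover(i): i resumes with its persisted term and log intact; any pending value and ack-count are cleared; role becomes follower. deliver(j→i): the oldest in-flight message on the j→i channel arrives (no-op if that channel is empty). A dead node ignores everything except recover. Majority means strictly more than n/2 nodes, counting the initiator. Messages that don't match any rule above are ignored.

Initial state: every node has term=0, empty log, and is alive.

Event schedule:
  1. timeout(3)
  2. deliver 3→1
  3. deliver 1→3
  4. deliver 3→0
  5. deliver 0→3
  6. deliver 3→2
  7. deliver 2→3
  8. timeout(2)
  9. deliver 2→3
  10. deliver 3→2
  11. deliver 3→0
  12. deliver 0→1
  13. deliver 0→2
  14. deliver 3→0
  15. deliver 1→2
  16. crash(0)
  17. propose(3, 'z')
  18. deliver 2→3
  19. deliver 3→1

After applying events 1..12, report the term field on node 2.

2

after 1 — timeout(3): n3:cand/t1/[-]
after 2 — deliver 3→1: n1:foll/t1/[-]
after 3 — deliver 1→3: ·
after 4 — deliver 3→0: n0:foll/t1/[-]
after 5 — deliver 0→3: n3:lead/t1/[-]
after 6 — deliver 3→2: n2:foll/t1/[-]
after 7 — deliver 2→3: ·
after 8 — timeout(2): n2:cand/t2/[-]
after 9 — deliver 2→3: n3:foll/t2/[-]
after 10 — deliver 3→2: ·
after 11 — deliver 3→0: ·
after 12 — deliver 0→1: ·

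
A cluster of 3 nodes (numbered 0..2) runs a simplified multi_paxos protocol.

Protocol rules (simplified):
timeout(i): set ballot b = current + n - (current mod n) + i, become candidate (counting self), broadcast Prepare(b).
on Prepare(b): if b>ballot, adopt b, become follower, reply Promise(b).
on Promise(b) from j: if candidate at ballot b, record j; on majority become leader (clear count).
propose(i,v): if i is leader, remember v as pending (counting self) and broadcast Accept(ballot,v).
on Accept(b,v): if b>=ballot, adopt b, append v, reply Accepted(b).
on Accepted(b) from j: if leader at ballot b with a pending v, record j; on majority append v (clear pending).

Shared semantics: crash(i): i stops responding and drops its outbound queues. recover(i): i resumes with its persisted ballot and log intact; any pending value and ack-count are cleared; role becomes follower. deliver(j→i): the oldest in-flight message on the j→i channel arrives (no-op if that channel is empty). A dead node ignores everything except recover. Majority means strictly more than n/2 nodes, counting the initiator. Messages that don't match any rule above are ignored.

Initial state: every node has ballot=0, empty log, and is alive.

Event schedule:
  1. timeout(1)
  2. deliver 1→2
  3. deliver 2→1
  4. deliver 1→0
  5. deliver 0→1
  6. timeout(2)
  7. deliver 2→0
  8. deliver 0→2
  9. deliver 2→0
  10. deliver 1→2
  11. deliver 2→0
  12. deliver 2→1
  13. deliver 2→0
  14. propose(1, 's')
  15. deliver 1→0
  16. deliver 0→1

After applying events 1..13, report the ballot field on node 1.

[1] timeout(1) → N1(cand b4 [-])
[2] deliver 1→2 → N2(foll b4 [-])
[3] deliver 2→1 → N1(lead b4 [-])
[4] deliver 1→0 → N0(foll b4 [-])
[5] deliver 0→1 → ∅
[6] timeout(2) → N2(cand b8 [-])
[7] deliver 2→0 → N0(foll b8 [-])
[8] deliver 0→2 → N2(lead b8 [-])
[9] deliver 2→0 → ∅
[10] deliver 1→2 → ∅
[11] deliver 2→0 → ∅
[12] deliver 2→1 → N1(foll b8 [-])
[13] deliver 2→0 → ∅

8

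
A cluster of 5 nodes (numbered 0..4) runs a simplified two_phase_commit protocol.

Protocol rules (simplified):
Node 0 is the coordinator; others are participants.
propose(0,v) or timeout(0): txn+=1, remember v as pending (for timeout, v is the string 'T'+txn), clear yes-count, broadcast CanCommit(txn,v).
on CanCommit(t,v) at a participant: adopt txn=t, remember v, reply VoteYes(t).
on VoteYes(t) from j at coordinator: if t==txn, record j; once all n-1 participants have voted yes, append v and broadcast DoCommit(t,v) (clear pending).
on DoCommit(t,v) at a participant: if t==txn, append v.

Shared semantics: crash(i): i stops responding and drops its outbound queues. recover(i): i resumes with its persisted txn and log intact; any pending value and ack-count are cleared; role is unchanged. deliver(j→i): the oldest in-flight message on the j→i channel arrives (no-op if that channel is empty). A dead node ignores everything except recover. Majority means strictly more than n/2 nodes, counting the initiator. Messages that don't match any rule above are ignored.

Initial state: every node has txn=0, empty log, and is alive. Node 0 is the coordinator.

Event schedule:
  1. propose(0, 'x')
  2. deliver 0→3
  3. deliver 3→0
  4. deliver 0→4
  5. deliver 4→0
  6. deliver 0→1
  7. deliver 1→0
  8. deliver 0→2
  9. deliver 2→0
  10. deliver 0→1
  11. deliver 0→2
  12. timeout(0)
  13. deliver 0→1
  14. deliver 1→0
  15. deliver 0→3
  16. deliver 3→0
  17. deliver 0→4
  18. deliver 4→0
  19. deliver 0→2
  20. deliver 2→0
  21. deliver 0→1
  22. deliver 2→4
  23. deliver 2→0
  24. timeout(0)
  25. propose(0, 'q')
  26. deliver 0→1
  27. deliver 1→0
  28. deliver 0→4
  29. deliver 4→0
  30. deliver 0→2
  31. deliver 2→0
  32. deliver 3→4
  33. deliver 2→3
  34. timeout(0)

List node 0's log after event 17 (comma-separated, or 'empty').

1. propose(0,'x'):  <0:coor t1 ->
2. deliver 0→3:  <3:part t1 ->
3. deliver 3→0:  nop
4. deliver 0→4:  <4:part t1 ->
5. deliver 4→0:  nop
6. deliver 0→1:  <1:part t1 ->
7. deliver 1→0:  nop
8. deliver 0→2:  <2:part t1 ->
9. deliver 2→0:  <0:coor t1 x>
10. deliver 0→1:  <1:part t1 x>
11. deliver 0→2:  <2:part t1 x>
12. timeout(0):  <0:coor t2 x>
13. deliver 0→1:  <1:part t2 x>
14. deliver 1→0:  nop
15. deliver 0→3:  <3:part t1 x>
16. deliver 3→0:  nop
17. deliver 0→4:  <4:part t1 x>

x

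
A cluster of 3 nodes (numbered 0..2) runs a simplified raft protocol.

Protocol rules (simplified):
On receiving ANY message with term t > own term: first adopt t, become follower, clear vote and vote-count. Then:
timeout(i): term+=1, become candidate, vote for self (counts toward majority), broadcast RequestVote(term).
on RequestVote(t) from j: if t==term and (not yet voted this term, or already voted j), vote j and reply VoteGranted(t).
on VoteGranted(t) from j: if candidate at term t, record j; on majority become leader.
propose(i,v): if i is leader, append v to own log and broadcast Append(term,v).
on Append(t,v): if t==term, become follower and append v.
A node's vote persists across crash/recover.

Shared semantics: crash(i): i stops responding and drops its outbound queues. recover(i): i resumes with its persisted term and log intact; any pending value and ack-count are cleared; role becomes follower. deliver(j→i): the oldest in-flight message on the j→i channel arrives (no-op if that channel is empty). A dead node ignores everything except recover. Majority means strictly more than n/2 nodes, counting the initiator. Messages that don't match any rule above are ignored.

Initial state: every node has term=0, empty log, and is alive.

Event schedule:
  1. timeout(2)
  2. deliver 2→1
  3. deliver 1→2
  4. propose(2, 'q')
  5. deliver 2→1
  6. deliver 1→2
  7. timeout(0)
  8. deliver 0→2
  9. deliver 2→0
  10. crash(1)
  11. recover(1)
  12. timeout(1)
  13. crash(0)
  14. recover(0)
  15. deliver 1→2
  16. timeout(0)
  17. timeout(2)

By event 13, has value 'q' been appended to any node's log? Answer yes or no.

1. timeout(2):  <2:cand t1 ->
2. deliver 2→1:  <1:foll t1 ->
3. deliver 1→2:  <2:lead t1 ->
4. propose(2,'q'):  <2:lead t1 q>
5. deliver 2→1:  <1:foll t1 q>
6. deliver 1→2:  nop
7. timeout(0):  <0:cand t1 ->
8. deliver 0→2:  nop
9. deliver 2→0:  nop
10. crash(1):  <1:✗foll t1 q>
11. recover(1):  <1:foll t1 q>
12. timeout(1):  <1:cand t2 q>
13. crash(0):  <0:✗cand t1 ->

yes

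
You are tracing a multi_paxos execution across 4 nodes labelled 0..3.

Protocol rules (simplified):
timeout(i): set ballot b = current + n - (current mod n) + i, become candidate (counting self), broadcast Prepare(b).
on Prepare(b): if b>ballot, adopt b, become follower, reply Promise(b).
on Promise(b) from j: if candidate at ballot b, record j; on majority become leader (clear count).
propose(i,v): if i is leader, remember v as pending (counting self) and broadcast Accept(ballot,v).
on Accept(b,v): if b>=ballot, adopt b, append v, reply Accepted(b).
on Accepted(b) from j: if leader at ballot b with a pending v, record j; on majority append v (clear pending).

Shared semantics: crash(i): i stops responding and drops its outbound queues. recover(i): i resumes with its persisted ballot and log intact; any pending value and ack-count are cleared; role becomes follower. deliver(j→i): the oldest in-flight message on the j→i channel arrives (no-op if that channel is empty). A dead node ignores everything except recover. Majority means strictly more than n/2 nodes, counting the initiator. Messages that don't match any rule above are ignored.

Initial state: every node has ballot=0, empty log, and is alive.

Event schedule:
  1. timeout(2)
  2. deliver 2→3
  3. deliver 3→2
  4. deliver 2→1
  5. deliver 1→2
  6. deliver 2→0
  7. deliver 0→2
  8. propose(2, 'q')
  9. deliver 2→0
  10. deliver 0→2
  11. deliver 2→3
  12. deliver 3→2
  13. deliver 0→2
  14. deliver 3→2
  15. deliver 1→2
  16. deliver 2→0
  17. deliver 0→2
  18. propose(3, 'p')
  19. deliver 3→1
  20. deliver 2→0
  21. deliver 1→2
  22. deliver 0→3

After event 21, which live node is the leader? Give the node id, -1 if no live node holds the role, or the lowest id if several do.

e1 timeout(2): 2[cand,b=6,-]
e2 deliver 2→3: 3[foll,b=6,-]
e3 deliver 3→2: ·
e4 deliver 2→1: 1[foll,b=6,-]
e5 deliver 1→2: 2[lead,b=6,-]
e6 deliver 2→0: 0[foll,b=6,-]
e7 deliver 0→2: ·
e8 propose(2,'q'): ·
e9 deliver 2→0: 0[foll,b=6,q]
e10 deliver 0→2: ·
e11 deliver 2→3: 3[foll,b=6,q]
e12 deliver 3→2: 2[lead,b=6,q]
e13 deliver 0→2: ·
e14 deliver 3→2: ·
e15 deliver 1→2: ·
e16 deliver 2→0: ·
e17 deliver 0→2: ·
e18 propose(3,'p'): ·
e19 deliver 3→1: ·
e20 deliver 2→0: ·
e21 deliver 1→2: ·

2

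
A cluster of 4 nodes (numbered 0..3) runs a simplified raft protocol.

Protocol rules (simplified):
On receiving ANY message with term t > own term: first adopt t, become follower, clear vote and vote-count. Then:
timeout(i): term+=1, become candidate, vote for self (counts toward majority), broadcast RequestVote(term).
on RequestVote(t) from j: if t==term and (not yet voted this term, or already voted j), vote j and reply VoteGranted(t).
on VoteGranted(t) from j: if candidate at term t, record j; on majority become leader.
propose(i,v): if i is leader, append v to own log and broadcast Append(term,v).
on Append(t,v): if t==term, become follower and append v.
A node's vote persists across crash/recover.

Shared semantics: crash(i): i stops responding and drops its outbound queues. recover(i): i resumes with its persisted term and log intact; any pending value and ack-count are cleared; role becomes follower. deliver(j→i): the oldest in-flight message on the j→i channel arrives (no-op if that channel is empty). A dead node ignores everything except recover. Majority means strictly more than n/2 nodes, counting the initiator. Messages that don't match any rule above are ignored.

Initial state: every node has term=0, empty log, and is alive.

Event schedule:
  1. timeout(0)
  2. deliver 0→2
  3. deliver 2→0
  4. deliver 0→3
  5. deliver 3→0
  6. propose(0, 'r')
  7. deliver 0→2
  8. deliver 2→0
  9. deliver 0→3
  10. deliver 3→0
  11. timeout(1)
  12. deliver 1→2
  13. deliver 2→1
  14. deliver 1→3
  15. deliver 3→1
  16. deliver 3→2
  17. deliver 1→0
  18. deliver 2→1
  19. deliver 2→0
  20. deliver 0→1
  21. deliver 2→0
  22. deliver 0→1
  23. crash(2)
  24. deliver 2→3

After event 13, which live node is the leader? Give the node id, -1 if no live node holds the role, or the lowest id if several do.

0

e1 timeout(0): 0[cand,t=1,-]
e2 deliver 0→2: 2[foll,t=1,-]
e3 deliver 2→0: ·
e4 deliver 0→3: 3[foll,t=1,-]
e5 deliver 3→0: 0[lead,t=1,-]
e6 propose(0,'r'): 0[lead,t=1,r]
e7 deliver 0→2: 2[foll,t=1,r]
e8 deliver 2→0: ·
e9 deliver 0→3: 3[foll,t=1,r]
e10 deliver 3→0: ·
e11 timeout(1): 1[cand,t=1,-]
e12 deliver 1→2: ·
e13 deliver 2→1: ·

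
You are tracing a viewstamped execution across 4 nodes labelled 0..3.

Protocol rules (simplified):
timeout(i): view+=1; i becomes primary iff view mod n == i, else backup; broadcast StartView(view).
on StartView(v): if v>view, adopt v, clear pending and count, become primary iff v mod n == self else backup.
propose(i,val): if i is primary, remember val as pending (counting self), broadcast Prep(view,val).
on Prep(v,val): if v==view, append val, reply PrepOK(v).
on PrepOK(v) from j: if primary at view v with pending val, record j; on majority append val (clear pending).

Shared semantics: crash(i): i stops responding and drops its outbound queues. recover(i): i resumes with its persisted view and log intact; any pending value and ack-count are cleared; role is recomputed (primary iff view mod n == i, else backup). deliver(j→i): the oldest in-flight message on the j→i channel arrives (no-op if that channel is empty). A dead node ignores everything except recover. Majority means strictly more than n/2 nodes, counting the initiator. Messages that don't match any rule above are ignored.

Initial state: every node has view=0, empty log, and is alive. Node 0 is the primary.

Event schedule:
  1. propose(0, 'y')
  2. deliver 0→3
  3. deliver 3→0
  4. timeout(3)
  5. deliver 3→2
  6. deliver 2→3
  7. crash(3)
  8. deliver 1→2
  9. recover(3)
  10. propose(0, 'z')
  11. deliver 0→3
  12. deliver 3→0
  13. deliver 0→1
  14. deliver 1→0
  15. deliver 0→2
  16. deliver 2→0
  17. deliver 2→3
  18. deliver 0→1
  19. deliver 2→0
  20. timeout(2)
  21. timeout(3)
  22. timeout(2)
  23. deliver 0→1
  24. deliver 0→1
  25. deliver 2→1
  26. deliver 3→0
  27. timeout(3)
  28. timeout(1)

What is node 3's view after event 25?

1. propose(0,'y'):  nop
2. deliver 0→3:  <3:back v0 y>
3. deliver 3→0:  nop
4. timeout(3):  <3:back v1 y>
5. deliver 3→2:  <2:back v1 ->
6. deliver 2→3:  nop
7. crash(3):  <3:✗back v1 y>
8. deliver 1→2:  nop
9. recover(3):  <3:back v1 y>
10. propose(0,'z'):  nop
11. deliver 0→3:  nop
12. deliver 3→0:  nop
13. deliver 0→1:  <1:back v0 y>
14. deliver 1→0:  nop
15. deliver 0→2:  nop
16. deliver 2→0:  nop
17. deliver 2→3:  nop
18. deliver 0→1:  <1:back v0 y,z>
19. deliver 2→0:  nop
20. timeout(2):  <2:prim v2 ->
21. timeout(3):  <3:back v2 y>
22. timeout(2):  <2:back v3 ->
23. deliver 0→1:  nop
24. deliver 0→1:  nop
25. deliver 2→1:  <1:back v2 y,z>

2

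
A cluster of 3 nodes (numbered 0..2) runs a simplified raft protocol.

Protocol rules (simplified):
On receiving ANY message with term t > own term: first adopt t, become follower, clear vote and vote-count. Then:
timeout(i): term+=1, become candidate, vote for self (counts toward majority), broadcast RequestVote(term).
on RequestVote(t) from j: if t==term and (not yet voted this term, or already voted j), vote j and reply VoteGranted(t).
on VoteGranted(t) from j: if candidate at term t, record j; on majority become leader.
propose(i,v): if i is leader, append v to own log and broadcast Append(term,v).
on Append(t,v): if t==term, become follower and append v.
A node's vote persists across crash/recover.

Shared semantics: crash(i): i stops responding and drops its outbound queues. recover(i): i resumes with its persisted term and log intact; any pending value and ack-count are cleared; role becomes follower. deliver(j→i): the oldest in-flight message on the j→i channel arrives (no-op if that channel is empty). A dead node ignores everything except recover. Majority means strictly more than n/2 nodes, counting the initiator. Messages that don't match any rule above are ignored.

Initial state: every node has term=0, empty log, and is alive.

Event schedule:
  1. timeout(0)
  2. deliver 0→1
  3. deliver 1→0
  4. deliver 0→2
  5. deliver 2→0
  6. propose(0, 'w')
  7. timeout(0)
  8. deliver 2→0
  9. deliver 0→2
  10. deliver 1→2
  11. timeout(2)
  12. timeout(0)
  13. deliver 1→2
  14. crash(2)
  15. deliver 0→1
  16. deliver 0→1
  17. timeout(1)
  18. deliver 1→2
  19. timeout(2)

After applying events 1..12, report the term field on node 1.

1. timeout(0):  <0:cand t1 ->
2. deliver 0→1:  <1:foll t1 ->
3. deliver 1→0:  <0:lead t1 ->
4. deliver 0→2:  <2:foll t1 ->
5. deliver 2→0:  nop
6. propose(0,'w'):  <0:lead t1 w>
7. timeout(0):  <0:cand t2 w>
8. deliver 2→0:  nop
9. deliver 0→2:  <2:foll t1 w>
10. deliver 1→2:  nop
11. timeout(2):  <2:cand t2 w>
12. timeout(0):  <0:cand t3 w>

1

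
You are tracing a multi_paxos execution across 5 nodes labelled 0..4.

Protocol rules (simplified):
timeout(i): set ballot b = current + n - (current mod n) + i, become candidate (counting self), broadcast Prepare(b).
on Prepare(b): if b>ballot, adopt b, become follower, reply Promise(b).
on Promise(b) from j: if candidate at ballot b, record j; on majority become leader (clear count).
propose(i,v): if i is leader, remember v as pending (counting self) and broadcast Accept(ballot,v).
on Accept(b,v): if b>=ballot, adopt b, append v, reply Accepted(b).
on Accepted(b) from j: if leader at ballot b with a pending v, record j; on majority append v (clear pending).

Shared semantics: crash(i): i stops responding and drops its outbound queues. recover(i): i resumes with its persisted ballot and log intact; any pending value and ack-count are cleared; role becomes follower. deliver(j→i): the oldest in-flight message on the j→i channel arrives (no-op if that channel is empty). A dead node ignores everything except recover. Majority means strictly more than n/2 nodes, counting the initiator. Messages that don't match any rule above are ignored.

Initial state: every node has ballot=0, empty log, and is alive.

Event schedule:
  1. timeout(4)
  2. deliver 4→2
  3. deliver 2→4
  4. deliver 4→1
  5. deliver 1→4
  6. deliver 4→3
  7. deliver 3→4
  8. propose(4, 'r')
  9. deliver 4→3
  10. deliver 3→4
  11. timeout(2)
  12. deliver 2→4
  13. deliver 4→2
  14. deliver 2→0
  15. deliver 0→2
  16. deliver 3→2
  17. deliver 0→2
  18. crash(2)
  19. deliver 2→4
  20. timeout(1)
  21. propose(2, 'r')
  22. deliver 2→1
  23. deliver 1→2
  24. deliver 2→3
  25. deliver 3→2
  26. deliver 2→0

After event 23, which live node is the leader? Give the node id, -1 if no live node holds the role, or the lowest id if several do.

step 1 timeout(4): 4={cand,b=9,log=-}
step 2 deliver 4→2: 2={foll,b=9,log=-}
step 3 deliver 2→4: —
step 4 deliver 4→1: 1={foll,b=9,log=-}
step 5 deliver 1→4: 4={lead,b=9,log=-}
step 6 deliver 4→3: 3={foll,b=9,log=-}
step 7 deliver 3→4: —
step 8 propose(4,'r'): —
step 9 deliver 4→3: 3={foll,b=9,log=r}
step 10 deliver 3→4: —
step 11 timeout(2): 2={cand,b=12,log=-}
step 12 deliver 2→4: 4={foll,b=12,log=-}
step 13 deliver 4→2: —
step 14 deliver 2→0: 0={foll,b=12,log=-}
step 15 deliver 0→2: —
step 16 deliver 3→2: —
step 17 deliver 0→2: —
step 18 crash(2): 2={✗cand,b=12,log=-}
step 19 deliver 2→4: —
step 20 timeout(1): 1={cand,b=11,log=-}
step 21 propose(2,'r'): —
step 22 deliver 2→1: —
step 23 deliver 1→2: —

-1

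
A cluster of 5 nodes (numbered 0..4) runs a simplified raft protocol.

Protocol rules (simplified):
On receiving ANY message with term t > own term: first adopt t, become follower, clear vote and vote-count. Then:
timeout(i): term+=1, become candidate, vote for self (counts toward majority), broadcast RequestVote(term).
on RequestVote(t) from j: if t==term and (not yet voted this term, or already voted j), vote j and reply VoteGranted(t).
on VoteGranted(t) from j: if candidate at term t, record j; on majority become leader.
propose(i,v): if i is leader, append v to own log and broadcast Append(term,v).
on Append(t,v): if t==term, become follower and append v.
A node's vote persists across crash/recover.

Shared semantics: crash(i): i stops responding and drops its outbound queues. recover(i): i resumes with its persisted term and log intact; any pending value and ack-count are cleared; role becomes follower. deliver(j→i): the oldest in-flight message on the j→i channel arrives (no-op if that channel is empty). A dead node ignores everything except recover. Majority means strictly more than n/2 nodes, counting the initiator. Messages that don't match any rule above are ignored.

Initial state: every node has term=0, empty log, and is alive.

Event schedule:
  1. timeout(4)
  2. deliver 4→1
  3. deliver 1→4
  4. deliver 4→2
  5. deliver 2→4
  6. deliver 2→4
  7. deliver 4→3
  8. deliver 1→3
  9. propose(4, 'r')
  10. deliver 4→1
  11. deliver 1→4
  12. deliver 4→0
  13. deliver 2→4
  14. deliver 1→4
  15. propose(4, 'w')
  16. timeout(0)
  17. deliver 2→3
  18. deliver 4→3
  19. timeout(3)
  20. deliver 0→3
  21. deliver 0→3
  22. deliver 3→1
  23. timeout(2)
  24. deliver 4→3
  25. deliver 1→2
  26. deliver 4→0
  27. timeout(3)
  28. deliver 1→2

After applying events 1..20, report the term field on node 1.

1

[1] timeout(4) → N4(cand t1 [-])
[2] deliver 4→1 → N1(foll t1 [-])
[3] deliver 1→4 → ∅
[4] deliver 4→2 → N2(foll t1 [-])
[5] deliver 2→4 → N4(lead t1 [-])
[6] deliver 2→4 → ∅
[7] deliver 4→3 → N3(foll t1 [-])
[8] deliver 1→3 → ∅
[9] propose(4,'r') → N4(lead t1 [r])
[10] deliver 4→1 → N1(foll t1 [r])
[11] deliver 1→4 → ∅
[12] deliver 4→0 → N0(foll t1 [-])
[13] deliver 2→4 → ∅
[14] deliver 1→4 → ∅
[15] propose(4,'w') → N4(lead t1 [r,w])
[16] timeout(0) → N0(cand t2 [-])
[17] deliver 2→3 → ∅
[18] deliver 4→3 → N3(foll t1 [r])
[19] timeout(3) → N3(cand t2 [r])
[20] deliver 0→3 → ∅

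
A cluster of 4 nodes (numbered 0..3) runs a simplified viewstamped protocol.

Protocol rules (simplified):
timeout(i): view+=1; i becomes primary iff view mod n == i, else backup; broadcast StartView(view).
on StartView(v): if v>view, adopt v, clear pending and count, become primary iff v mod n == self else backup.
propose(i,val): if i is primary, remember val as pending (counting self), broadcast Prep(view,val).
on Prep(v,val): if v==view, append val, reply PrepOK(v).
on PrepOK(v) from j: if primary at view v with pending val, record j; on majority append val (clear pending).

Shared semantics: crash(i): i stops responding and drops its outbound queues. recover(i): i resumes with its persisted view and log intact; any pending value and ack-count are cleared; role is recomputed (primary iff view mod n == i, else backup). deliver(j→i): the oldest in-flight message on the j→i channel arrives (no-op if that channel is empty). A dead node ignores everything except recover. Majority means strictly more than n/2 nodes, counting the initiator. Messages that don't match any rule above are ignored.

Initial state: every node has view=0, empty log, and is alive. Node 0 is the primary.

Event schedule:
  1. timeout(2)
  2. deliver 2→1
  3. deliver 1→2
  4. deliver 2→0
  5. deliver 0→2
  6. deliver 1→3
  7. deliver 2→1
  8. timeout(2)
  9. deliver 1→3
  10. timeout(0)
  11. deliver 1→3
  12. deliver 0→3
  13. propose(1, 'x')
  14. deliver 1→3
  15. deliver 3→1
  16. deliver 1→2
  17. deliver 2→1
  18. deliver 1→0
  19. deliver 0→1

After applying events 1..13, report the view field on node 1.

1. timeout(2):  <2:back v1 ->
2. deliver 2→1:  <1:prim v1 ->
3. deliver 1→2:  nop
4. deliver 2→0:  <0:back v1 ->
5. deliver 0→2:  nop
6. deliver 1→3:  nop
7. deliver 2→1:  nop
8. timeout(2):  <2:prim v2 ->
9. deliver 1→3:  nop
10. timeout(0):  <0:back v2 ->
11. deliver 1→3:  nop
12. deliver 0→3:  <3:back v2 ->
13. propose(1,'x'):  nop

1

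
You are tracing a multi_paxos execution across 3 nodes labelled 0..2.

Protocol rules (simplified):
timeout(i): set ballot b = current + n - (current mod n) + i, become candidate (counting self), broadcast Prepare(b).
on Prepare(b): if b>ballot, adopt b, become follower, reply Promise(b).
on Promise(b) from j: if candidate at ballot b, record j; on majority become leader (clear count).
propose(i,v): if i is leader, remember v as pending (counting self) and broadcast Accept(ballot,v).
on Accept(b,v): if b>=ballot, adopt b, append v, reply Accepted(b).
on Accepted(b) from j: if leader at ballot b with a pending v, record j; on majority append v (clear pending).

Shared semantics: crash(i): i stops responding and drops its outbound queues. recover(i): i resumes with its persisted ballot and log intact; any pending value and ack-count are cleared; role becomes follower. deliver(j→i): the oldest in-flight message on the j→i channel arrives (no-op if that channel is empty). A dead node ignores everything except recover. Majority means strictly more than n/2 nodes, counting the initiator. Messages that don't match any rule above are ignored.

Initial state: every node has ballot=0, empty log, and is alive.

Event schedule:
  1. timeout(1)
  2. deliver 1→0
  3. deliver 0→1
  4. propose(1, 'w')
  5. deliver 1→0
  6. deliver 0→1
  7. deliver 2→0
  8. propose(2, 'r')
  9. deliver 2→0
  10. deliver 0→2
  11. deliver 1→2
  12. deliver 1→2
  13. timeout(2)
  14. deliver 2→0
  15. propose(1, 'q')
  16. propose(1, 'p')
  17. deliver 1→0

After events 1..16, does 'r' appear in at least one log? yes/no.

e1 timeout(1): 1[cand,b=4,-]
e2 deliver 1→0: 0[foll,b=4,-]
e3 deliver 0→1: 1[lead,b=4,-]
e4 propose(1,'w'): ·
e5 deliver 1→0: 0[foll,b=4,w]
e6 deliver 0→1: 1[lead,b=4,w]
e7 deliver 2→0: ·
e8 propose(2,'r'): ·
e9 deliver 2→0: ·
e10 deliver 0→2: ·
e11 deliver 1→2: 2[foll,b=4,-]
e12 deliver 1→2: 2[foll,b=4,w]
e13 timeout(2): 2[cand,b=8,w]
e14 deliver 2→0: 0[foll,b=8,w]
e15 propose(1,'q'): ·
e16 propose(1,'p'): ·

no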